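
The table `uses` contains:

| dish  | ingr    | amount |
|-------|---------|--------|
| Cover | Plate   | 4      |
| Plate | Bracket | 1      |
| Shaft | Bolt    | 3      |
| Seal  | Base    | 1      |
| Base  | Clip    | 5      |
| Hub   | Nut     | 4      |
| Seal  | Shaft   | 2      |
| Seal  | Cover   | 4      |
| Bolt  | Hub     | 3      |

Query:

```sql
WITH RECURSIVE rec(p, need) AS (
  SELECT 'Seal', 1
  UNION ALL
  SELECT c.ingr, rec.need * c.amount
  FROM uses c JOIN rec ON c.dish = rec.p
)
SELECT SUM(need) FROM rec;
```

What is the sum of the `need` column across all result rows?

Base: (Seal, need=1).
Iteration 1: components of {Seal} -> Base = 1*1 = 1, Cover = 1*4 = 4, Shaft = 1*2 = 2.
Iteration 2: components of {Base,Cover,Shaft} -> Bolt = 2*3 = 6, Clip = 1*5 = 5, Plate = 4*4 = 16.
Iteration 3: components of {Bolt,Clip,Plate} -> Bracket = 16*1 = 16, Hub = 6*3 = 18.
Iteration 4: components of {Bracket,Hub} -> Nut = 18*4 = 72.
Iteration 5: no further components; recursion stops.
SUM(need) = 1 + 2 + 4 + 1 + 6 + 16 + 5 + 18 + 16 + 72 = 141.

141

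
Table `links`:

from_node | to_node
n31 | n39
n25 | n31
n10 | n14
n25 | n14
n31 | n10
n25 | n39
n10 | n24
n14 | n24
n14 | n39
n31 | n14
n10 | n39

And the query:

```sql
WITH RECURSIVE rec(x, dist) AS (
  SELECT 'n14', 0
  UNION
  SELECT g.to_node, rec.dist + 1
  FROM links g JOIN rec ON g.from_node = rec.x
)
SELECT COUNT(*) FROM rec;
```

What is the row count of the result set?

3

Base: (n14, dist=0).
Iteration 1: edges from {n14} -> (n24, dist=1), (n39, dist=1).
Iteration 2: no outgoing edges from {n24,n39}; recursion stops.
Total rows emitted: 3.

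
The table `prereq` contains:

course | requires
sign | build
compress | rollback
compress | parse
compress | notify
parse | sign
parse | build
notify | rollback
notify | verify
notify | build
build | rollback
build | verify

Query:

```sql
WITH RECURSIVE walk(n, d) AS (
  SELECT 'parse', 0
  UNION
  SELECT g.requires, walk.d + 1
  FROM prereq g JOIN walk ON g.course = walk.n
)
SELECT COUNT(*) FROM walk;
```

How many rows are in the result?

Base: (parse, d=0).
Iteration 1: edges from {parse} -> (build, d=1), (sign, d=1).
Iteration 2: edges from {build,sign} -> (build, d=2), (rollback, d=2), (verify, d=2).
Iteration 3: edges from {build,rollback,verify} -> (rollback, d=3), (verify, d=3).
Iteration 4: no outgoing edges from {rollback,verify}; recursion stops.
Total rows emitted: 8.

8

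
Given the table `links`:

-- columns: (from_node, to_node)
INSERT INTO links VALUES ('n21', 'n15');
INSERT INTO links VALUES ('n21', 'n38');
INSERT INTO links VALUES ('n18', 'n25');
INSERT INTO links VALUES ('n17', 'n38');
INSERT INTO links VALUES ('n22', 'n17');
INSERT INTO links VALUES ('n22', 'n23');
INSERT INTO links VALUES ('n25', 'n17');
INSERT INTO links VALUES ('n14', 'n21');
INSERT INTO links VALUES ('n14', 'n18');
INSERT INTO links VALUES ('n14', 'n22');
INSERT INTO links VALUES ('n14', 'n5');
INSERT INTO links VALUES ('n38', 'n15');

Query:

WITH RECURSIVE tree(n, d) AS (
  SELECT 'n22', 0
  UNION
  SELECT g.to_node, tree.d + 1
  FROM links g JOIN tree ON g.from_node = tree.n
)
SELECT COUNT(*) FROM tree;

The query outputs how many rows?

5

Base: (n22, d=0).
Iteration 1: edges from {n22} -> (n17, d=1), (n23, d=1).
Iteration 2: edges from {n17,n23} -> (n38, d=2).
Iteration 3: edges from {n38} -> (n15, d=3).
Iteration 4: no outgoing edges from {n15}; recursion stops.
Total rows emitted: 5.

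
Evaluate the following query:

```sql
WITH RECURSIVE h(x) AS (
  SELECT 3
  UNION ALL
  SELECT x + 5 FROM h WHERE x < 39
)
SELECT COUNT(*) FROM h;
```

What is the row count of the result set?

Base: x=3.
Iteration 1: 3 < 39 holds -> x = 3 + 5 = 8.
Iteration 2: 8 < 39 holds -> x = 8 + 5 = 13.
Iteration 3: 13 < 39 holds -> x = 13 + 5 = 18.
Iteration 4: 18 < 39 holds -> x = 18 + 5 = 23.
Iteration 5: 23 < 39 holds -> x = 23 + 5 = 28.
Iteration 6: 28 < 39 holds -> x = 28 + 5 = 33.
Iteration 7: 33 < 39 holds -> x = 33 + 5 = 38.
Iteration 8: 38 < 39 holds -> x = 38 + 5 = 43.
Iteration 9: 43 < 39 fails; recursion stops.
Total rows emitted: 9.

9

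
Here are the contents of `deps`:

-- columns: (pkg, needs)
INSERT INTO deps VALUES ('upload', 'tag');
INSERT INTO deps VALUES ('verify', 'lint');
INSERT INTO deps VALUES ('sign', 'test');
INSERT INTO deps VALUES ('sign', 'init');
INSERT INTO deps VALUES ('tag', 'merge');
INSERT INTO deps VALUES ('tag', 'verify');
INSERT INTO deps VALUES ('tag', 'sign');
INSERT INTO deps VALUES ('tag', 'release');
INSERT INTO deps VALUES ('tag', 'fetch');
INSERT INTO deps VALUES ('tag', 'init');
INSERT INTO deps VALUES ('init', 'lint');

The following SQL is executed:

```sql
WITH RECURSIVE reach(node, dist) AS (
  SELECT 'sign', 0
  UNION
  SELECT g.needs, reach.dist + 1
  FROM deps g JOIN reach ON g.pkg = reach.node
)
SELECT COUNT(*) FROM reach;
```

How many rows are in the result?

4

Base: (sign, dist=0).
Iteration 1: edges from {sign} -> (init, dist=1), (test, dist=1).
Iteration 2: edges from {init,test} -> (lint, dist=2).
Iteration 3: no outgoing edges from {lint}; recursion stops.
Total rows emitted: 4.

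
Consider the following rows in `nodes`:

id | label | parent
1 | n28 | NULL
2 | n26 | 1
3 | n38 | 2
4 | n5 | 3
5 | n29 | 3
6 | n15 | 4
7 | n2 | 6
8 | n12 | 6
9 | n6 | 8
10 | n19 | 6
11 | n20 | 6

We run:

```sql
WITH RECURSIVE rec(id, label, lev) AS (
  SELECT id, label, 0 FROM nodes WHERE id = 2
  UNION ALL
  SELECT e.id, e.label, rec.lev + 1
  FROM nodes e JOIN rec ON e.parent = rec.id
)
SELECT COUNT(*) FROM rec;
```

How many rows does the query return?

10

Base: id=2 (n26) at lev 0.
Iteration 1: rows with parent in {2} -> n38 (id 3, lev 1).
Iteration 2: rows with parent in {3} -> n5 (id 4, lev 2), n29 (id 5, lev 2).
Iteration 3: rows with parent in {4,5} -> n15 (id 6, lev 3).
Iteration 4: rows with parent in {6} -> n2 (id 7, lev 4), n12 (id 8, lev 4), n19 (id 10, lev 4), n20 (id 11, lev 4).
Iteration 5: rows with parent in {7,8,10,11} -> n6 (id 9, lev 5).
Iteration 6: no rows with parent in {9}; recursion stops.
Total rows emitted: 10.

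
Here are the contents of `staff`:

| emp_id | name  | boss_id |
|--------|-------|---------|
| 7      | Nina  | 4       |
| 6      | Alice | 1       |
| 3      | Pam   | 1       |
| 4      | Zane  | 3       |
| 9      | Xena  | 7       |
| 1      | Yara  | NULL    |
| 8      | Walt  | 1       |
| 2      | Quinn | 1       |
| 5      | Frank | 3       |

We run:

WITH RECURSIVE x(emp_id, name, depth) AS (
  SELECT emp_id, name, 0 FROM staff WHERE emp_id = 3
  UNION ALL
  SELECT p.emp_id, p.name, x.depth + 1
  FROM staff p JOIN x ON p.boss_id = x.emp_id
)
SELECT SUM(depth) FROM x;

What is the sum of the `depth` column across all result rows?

Base: emp_id=3 (Pam) at depth 0.
Iteration 1: rows with boss_id in {3} -> Zane (id 4, depth 1), Frank (id 5, depth 1).
Iteration 2: rows with boss_id in {4,5} -> Nina (id 7, depth 2).
Iteration 3: rows with boss_id in {7} -> Xena (id 9, depth 3).
Iteration 4: no rows with boss_id in {9}; recursion stops.
SUM(depth) = 0 + 1 + 1 + 2 + 3 = 7.

7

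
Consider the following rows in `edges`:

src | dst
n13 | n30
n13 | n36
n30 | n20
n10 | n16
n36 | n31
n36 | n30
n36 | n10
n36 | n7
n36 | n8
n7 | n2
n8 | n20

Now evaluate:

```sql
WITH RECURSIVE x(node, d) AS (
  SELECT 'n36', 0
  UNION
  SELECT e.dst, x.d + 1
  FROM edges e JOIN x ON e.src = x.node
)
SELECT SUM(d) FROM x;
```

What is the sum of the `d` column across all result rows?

11

Base: (n36, d=0).
Iteration 1: edges from {n36} -> (n10, d=1), (n30, d=1), (n31, d=1), (n7, d=1), (n8, d=1).
Iteration 2: edges from {n10,n30,n31,n7,n8} -> (n16, d=2), (n2, d=2), (n20, d=2). [UNION drops 1 duplicate row(s)]
Iteration 3: no outgoing edges from {n16,n2,n20}; recursion stops.
SUM(d) = 0 + 1 + 1 + 1 + 1 + 1 + 2 + 2 + 2 = 11.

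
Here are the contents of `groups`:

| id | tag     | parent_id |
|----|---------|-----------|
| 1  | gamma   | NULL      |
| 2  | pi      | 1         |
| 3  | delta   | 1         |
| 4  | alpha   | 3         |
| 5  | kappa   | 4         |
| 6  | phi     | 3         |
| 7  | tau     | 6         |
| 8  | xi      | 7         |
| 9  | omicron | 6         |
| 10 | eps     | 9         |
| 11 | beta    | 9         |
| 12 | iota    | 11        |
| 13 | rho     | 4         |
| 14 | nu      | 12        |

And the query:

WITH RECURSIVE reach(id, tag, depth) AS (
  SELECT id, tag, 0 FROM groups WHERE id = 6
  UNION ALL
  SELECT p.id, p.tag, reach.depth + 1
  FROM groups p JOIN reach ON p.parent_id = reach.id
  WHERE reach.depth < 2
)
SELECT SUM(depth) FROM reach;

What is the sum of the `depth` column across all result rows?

8

Base: id=6 (phi) at depth 0.
Iteration 1: rows with parent_id in {6} -> tau (id 7, depth 1), omicron (id 9, depth 1).
Iteration 2: rows with parent_id in {7,9} -> xi (id 8, depth 2), eps (id 10, depth 2), beta (id 11, depth 2).
Iteration 3: depth < 2 fails for all current rows; recursion stops.
SUM(depth) = 0 + 1 + 1 + 2 + 2 + 2 = 8.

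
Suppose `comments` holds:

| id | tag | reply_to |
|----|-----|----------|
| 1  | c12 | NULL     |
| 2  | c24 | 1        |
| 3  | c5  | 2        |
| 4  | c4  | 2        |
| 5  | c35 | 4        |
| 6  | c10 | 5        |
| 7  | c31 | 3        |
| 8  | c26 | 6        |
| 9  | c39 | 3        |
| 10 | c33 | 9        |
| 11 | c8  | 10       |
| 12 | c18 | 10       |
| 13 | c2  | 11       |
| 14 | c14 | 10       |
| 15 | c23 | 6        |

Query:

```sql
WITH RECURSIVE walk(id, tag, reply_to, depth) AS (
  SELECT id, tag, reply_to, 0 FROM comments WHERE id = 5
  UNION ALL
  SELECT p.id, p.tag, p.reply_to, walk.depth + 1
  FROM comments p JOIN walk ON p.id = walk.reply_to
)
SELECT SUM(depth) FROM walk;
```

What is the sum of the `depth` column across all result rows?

6

Base: id=5 (c35), reply_to=4, depth 0.
Iteration 1: join on id=4 -> c4 (id 4, reply_to=2, depth 1).
Iteration 2: join on id=2 -> c24 (id 2, reply_to=1, depth 2).
Iteration 3: join on id=1 -> c12 (id 1, reply_to=NULL, depth 3).
Iteration 4: reply_to is NULL; no match; recursion stops.
SUM(depth) = 0 + 1 + 2 + 3 = 6.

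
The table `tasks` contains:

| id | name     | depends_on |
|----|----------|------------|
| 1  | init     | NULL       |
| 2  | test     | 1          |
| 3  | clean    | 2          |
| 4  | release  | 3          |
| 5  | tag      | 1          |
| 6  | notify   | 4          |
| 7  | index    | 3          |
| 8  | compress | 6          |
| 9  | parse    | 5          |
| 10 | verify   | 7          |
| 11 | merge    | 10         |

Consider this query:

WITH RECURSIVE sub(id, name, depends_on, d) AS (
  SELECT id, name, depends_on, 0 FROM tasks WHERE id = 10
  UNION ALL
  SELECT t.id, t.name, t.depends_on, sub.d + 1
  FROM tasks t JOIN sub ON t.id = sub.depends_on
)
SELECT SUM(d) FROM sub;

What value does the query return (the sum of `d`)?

10

Base: id=10 (verify), depends_on=7, d 0.
Iteration 1: join on id=7 -> index (id 7, depends_on=3, d 1).
Iteration 2: join on id=3 -> clean (id 3, depends_on=2, d 2).
Iteration 3: join on id=2 -> test (id 2, depends_on=1, d 3).
Iteration 4: join on id=1 -> init (id 1, depends_on=NULL, d 4).
Iteration 5: depends_on is NULL; no match; recursion stops.
SUM(d) = 0 + 1 + 2 + 3 + 4 = 10.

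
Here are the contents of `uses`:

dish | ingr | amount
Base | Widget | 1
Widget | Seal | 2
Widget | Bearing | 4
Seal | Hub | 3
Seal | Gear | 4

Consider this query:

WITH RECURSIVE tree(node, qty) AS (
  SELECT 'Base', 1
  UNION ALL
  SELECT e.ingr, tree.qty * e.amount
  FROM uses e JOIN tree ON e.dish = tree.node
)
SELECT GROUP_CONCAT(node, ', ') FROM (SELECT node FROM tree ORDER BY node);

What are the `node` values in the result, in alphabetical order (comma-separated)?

Base, Bearing, Gear, Hub, Seal, Widget

Base: (Base, qty=1).
Iteration 1: components of {Base} -> Widget = 1*1 = 1.
Iteration 2: components of {Widget} -> Bearing = 1*4 = 4, Seal = 1*2 = 2.
Iteration 3: components of {Bearing,Seal} -> Gear = 2*4 = 8, Hub = 2*3 = 6.
Iteration 4: no further components; recursion stops.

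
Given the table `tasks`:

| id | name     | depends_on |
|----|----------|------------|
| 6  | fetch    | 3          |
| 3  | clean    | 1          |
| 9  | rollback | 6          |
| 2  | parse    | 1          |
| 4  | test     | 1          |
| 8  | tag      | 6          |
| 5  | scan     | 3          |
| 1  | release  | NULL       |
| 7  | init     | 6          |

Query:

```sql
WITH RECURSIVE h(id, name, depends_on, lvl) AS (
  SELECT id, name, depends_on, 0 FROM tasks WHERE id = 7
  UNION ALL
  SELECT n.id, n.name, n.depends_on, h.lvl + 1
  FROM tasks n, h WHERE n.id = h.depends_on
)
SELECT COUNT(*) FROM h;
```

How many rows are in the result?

4

Base: id=7 (init), depends_on=6, lvl 0.
Iteration 1: join on id=6 -> fetch (id 6, depends_on=3, lvl 1).
Iteration 2: join on id=3 -> clean (id 3, depends_on=1, lvl 2).
Iteration 3: join on id=1 -> release (id 1, depends_on=NULL, lvl 3).
Iteration 4: depends_on is NULL; no match; recursion stops.
Total rows emitted: 4.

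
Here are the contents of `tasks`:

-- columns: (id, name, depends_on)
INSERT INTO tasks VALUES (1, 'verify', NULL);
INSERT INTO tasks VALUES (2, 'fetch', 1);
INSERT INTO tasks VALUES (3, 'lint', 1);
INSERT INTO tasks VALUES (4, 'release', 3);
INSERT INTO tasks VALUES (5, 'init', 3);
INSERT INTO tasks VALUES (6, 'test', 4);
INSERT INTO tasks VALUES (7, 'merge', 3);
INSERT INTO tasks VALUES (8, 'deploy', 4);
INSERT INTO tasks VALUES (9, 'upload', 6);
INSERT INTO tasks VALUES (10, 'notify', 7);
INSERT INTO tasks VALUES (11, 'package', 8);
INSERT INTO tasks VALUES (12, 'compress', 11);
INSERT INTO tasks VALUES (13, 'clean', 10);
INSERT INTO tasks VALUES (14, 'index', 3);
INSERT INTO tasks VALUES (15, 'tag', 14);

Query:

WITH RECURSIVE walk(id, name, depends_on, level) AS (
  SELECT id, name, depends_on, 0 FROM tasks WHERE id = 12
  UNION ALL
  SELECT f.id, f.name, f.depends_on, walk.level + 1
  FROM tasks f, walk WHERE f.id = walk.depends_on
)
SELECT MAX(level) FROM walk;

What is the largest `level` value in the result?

Base: id=12 (compress), depends_on=11, level 0.
Iteration 1: join on id=11 -> package (id 11, depends_on=8, level 1).
Iteration 2: join on id=8 -> deploy (id 8, depends_on=4, level 2).
Iteration 3: join on id=4 -> release (id 4, depends_on=3, level 3).
Iteration 4: join on id=3 -> lint (id 3, depends_on=1, level 4).
Iteration 5: join on id=1 -> verify (id 1, depends_on=NULL, level 5).
Iteration 6: depends_on is NULL; no match; recursion stops.
level values: 0, 1, 2, 3, 4, 5; the maximum is 5.

5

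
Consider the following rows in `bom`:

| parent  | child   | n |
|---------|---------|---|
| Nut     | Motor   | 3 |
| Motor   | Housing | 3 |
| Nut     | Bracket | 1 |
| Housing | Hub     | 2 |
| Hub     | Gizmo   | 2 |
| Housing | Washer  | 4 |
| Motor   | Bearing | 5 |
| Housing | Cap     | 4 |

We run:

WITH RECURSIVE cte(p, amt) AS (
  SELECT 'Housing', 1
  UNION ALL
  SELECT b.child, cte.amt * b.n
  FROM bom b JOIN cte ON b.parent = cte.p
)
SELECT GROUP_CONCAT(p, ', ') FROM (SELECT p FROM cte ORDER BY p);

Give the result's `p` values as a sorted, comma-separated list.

Cap, Gizmo, Housing, Hub, Washer

Base: (Housing, amt=1).
Iteration 1: components of {Housing} -> Cap = 1*4 = 4, Hub = 1*2 = 2, Washer = 1*4 = 4.
Iteration 2: components of {Cap,Hub,Washer} -> Gizmo = 2*2 = 4.
Iteration 3: no further components; recursion stops.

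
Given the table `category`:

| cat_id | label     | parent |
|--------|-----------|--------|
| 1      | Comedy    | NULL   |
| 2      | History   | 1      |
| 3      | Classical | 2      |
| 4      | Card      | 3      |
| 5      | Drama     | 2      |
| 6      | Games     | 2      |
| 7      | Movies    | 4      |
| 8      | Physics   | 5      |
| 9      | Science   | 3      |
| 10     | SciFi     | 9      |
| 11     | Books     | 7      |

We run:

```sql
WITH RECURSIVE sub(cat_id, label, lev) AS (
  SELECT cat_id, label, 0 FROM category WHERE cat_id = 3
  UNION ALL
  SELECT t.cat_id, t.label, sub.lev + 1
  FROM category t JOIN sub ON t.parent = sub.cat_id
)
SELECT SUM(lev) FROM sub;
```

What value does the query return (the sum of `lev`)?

Base: cat_id=3 (Classical) at lev 0.
Iteration 1: rows with parent in {3} -> Card (id 4, lev 1), Science (id 9, lev 1).
Iteration 2: rows with parent in {4,9} -> Movies (id 7, lev 2), SciFi (id 10, lev 2).
Iteration 3: rows with parent in {7,10} -> Books (id 11, lev 3).
Iteration 4: no rows with parent in {11}; recursion stops.
SUM(lev) = 0 + 1 + 1 + 2 + 2 + 3 = 9.

9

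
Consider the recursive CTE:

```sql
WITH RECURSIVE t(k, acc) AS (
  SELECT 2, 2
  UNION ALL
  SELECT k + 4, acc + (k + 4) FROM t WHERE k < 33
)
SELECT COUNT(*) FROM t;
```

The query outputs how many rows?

Base: k=2, acc=2.
Iteration 1: 2 < 33 holds -> k = 2 + 4 = 6, acc = 2 + 6 = 8.
Iteration 2: 6 < 33 holds -> k = 6 + 4 = 10, acc = 8 + 10 = 18.
Iteration 3: 10 < 33 holds -> k = 10 + 4 = 14, acc = 18 + 14 = 32.
Iteration 4: 14 < 33 holds -> k = 14 + 4 = 18, acc = 32 + 18 = 50.
Iteration 5: 18 < 33 holds -> k = 18 + 4 = 22, acc = 50 + 22 = 72.
Iteration 6: 22 < 33 holds -> k = 22 + 4 = 26, acc = 72 + 26 = 98.
Iteration 7: 26 < 33 holds -> k = 26 + 4 = 30, acc = 98 + 30 = 128.
Iteration 8: 30 < 33 holds -> k = 30 + 4 = 34, acc = 128 + 34 = 162.
Iteration 9: 34 < 33 fails; recursion stops.
Total rows emitted: 9.

9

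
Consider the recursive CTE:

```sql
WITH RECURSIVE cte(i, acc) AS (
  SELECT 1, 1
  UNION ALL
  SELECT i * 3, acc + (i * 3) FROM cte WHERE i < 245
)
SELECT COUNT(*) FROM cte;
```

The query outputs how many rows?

7

Base: i=1, acc=1.
Iteration 1: 1 < 245 holds -> i = 1 * 3 = 3, acc = 1 + 3 = 4.
Iteration 2: 3 < 245 holds -> i = 3 * 3 = 9, acc = 4 + 9 = 13.
Iteration 3: 9 < 245 holds -> i = 9 * 3 = 27, acc = 13 + 27 = 40.
Iteration 4: 27 < 245 holds -> i = 27 * 3 = 81, acc = 40 + 81 = 121.
Iteration 5: 81 < 245 holds -> i = 81 * 3 = 243, acc = 121 + 243 = 364.
Iteration 6: 243 < 245 holds -> i = 243 * 3 = 729, acc = 364 + 729 = 1093.
Iteration 7: 729 < 245 fails; recursion stops.
Total rows emitted: 7.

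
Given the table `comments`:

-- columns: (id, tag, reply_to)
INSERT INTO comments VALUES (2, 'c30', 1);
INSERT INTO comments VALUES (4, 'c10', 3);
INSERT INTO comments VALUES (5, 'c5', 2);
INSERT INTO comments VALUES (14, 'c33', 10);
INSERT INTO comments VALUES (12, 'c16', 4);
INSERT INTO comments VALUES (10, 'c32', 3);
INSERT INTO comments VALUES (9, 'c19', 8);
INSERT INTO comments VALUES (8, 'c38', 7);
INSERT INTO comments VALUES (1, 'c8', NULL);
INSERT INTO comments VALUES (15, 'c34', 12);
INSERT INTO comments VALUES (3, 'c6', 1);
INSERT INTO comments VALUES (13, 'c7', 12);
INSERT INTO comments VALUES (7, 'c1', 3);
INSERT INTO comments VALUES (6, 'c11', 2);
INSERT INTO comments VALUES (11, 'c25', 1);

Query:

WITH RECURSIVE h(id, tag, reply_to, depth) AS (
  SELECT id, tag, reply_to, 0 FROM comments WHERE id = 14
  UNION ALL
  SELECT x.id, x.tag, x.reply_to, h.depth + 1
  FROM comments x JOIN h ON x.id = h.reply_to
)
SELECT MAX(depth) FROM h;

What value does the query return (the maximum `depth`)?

3

Base: id=14 (c33), reply_to=10, depth 0.
Iteration 1: join on id=10 -> c32 (id 10, reply_to=3, depth 1).
Iteration 2: join on id=3 -> c6 (id 3, reply_to=1, depth 2).
Iteration 3: join on id=1 -> c8 (id 1, reply_to=NULL, depth 3).
Iteration 4: reply_to is NULL; no match; recursion stops.
depth values: 0, 1, 2, 3; the maximum is 3.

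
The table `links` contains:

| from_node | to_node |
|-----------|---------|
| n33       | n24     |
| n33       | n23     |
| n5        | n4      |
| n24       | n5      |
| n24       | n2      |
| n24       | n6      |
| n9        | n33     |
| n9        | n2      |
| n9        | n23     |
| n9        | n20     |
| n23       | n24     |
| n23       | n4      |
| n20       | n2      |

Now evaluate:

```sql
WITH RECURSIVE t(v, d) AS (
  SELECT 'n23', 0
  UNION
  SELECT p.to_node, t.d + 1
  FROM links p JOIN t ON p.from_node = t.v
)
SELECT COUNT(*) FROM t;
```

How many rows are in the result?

7

Base: (n23, d=0).
Iteration 1: edges from {n23} -> (n24, d=1), (n4, d=1).
Iteration 2: edges from {n24,n4} -> (n2, d=2), (n5, d=2), (n6, d=2).
Iteration 3: edges from {n2,n5,n6} -> (n4, d=3).
Iteration 4: no outgoing edges from {n4}; recursion stops.
Total rows emitted: 7.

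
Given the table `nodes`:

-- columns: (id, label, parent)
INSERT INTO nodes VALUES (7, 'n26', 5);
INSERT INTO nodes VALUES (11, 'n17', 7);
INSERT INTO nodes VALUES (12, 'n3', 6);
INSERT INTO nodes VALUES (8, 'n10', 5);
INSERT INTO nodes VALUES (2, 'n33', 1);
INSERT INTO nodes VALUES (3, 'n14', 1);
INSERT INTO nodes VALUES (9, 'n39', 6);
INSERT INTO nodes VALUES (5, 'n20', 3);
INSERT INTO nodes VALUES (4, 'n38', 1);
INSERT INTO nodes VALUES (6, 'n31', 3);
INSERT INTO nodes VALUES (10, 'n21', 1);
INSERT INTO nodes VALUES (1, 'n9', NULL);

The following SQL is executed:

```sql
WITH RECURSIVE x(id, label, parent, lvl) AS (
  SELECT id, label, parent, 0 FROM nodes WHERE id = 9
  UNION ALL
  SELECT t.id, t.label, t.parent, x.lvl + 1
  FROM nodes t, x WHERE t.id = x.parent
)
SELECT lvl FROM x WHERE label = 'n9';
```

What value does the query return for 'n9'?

Base: id=9 (n39), parent=6, lvl 0.
Iteration 1: join on id=6 -> n31 (id 6, parent=3, lvl 1).
Iteration 2: join on id=3 -> n14 (id 3, parent=1, lvl 2).
Iteration 3: join on id=1 -> n9 (id 1, parent=NULL, lvl 3).
Iteration 4: parent is NULL; no match; recursion stops.

3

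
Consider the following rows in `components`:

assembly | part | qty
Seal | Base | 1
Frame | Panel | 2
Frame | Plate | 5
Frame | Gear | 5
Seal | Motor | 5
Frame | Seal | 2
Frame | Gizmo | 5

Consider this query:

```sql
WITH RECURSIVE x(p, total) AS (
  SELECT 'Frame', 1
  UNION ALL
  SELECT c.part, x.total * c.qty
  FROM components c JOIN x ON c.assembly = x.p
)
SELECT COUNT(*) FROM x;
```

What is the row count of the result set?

Base: (Frame, total=1).
Iteration 1: components of {Frame} -> Gear = 1*5 = 5, Gizmo = 1*5 = 5, Panel = 1*2 = 2, Plate = 1*5 = 5, Seal = 1*2 = 2.
Iteration 2: components of {Gear,Gizmo,Panel,Plate,Seal} -> Base = 2*1 = 2, Motor = 2*5 = 10.
Iteration 3: no further components; recursion stops.
Total rows emitted: 8.

8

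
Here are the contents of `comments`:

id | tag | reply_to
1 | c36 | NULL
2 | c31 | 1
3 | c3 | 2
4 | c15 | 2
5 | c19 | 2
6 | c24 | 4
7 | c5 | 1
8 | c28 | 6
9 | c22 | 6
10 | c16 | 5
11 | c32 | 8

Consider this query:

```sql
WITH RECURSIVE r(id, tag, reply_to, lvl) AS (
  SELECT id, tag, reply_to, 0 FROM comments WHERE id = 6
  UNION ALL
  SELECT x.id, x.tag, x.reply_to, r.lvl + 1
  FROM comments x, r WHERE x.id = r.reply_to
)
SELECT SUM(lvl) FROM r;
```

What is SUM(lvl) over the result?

Base: id=6 (c24), reply_to=4, lvl 0.
Iteration 1: join on id=4 -> c15 (id 4, reply_to=2, lvl 1).
Iteration 2: join on id=2 -> c31 (id 2, reply_to=1, lvl 2).
Iteration 3: join on id=1 -> c36 (id 1, reply_to=NULL, lvl 3).
Iteration 4: reply_to is NULL; no match; recursion stops.
SUM(lvl) = 0 + 1 + 2 + 3 = 6.

6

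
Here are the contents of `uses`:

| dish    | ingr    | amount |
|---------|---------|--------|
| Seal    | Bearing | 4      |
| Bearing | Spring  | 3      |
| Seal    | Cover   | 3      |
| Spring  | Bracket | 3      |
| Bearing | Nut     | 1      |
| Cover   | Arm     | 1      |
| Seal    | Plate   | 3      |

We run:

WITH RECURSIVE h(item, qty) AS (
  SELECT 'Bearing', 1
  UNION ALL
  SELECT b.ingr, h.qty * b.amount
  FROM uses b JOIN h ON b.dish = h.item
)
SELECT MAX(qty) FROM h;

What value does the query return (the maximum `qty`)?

Base: (Bearing, qty=1).
Iteration 1: components of {Bearing} -> Nut = 1*1 = 1, Spring = 1*3 = 3.
Iteration 2: components of {Nut,Spring} -> Bracket = 3*3 = 9.
Iteration 3: no further components; recursion stops.
qty values: 1, 3, 1, 9; the maximum is 9.

9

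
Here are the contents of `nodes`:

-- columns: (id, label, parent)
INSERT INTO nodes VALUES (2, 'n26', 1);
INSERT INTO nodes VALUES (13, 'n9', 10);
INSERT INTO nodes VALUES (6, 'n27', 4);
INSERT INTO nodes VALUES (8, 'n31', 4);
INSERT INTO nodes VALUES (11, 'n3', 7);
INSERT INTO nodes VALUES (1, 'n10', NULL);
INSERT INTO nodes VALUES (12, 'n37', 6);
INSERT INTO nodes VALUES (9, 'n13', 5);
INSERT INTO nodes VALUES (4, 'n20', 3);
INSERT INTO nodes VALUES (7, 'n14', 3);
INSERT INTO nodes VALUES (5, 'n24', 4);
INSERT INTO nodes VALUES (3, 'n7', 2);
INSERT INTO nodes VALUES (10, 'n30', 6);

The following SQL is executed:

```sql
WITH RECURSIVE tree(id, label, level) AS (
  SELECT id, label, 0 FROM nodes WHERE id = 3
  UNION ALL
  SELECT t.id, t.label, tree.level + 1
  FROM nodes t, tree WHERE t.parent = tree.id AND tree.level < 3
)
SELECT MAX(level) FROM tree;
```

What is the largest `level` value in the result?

3

Base: id=3 (n7) at level 0.
Iteration 1: rows with parent in {3} -> n20 (id 4, level 1), n14 (id 7, level 1).
Iteration 2: rows with parent in {4,7} -> n24 (id 5, level 2), n27 (id 6, level 2), n31 (id 8, level 2), n3 (id 11, level 2).
Iteration 3: rows with parent in {5,6,8,11} -> n13 (id 9, level 3), n30 (id 10, level 3), n37 (id 12, level 3).
Iteration 4: level < 3 fails for all current rows; recursion stops.
level values: 0, 1, 1, 2, 2, 2, 2, 3, 3, 3; the maximum is 3.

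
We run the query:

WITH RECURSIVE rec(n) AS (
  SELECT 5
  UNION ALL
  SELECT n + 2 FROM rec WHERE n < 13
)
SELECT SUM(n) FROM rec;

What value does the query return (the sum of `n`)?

Base: n=5.
Iteration 1: 5 < 13 holds -> n = 5 + 2 = 7.
Iteration 2: 7 < 13 holds -> n = 7 + 2 = 9.
Iteration 3: 9 < 13 holds -> n = 9 + 2 = 11.
Iteration 4: 11 < 13 holds -> n = 11 + 2 = 13.
Iteration 5: 13 < 13 fails; recursion stops.
SUM(n) = 5 + 7 + 9 + 11 + 13 = 45.

45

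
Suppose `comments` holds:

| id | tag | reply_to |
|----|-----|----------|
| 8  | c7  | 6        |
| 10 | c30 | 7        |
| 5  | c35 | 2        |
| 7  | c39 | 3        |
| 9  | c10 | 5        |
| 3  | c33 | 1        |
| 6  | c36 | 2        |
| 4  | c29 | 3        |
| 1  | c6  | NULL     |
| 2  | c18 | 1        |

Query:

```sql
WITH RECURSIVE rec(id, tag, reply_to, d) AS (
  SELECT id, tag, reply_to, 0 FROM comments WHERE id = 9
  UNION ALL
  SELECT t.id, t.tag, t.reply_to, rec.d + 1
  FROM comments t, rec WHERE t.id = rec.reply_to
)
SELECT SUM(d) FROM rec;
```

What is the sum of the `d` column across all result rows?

Base: id=9 (c10), reply_to=5, d 0.
Iteration 1: join on id=5 -> c35 (id 5, reply_to=2, d 1).
Iteration 2: join on id=2 -> c18 (id 2, reply_to=1, d 2).
Iteration 3: join on id=1 -> c6 (id 1, reply_to=NULL, d 3).
Iteration 4: reply_to is NULL; no match; recursion stops.
SUM(d) = 0 + 1 + 2 + 3 = 6.

6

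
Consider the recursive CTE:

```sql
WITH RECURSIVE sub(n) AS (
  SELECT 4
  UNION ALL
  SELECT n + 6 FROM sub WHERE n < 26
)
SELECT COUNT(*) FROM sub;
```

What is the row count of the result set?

Base: n=4.
Iteration 1: 4 < 26 holds -> n = 4 + 6 = 10.
Iteration 2: 10 < 26 holds -> n = 10 + 6 = 16.
Iteration 3: 16 < 26 holds -> n = 16 + 6 = 22.
Iteration 4: 22 < 26 holds -> n = 22 + 6 = 28.
Iteration 5: 28 < 26 fails; recursion stops.
Total rows emitted: 5.

5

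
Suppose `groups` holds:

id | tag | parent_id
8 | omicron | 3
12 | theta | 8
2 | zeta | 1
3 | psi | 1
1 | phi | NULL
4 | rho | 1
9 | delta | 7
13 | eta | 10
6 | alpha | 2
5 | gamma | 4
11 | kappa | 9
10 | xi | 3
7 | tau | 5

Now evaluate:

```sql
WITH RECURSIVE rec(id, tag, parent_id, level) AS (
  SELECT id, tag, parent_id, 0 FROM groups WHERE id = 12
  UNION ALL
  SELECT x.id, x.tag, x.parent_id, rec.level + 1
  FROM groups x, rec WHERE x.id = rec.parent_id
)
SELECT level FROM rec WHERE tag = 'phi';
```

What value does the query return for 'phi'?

3

Base: id=12 (theta), parent_id=8, level 0.
Iteration 1: join on id=8 -> omicron (id 8, parent_id=3, level 1).
Iteration 2: join on id=3 -> psi (id 3, parent_id=1, level 2).
Iteration 3: join on id=1 -> phi (id 1, parent_id=NULL, level 3).
Iteration 4: parent_id is NULL; no match; recursion stops.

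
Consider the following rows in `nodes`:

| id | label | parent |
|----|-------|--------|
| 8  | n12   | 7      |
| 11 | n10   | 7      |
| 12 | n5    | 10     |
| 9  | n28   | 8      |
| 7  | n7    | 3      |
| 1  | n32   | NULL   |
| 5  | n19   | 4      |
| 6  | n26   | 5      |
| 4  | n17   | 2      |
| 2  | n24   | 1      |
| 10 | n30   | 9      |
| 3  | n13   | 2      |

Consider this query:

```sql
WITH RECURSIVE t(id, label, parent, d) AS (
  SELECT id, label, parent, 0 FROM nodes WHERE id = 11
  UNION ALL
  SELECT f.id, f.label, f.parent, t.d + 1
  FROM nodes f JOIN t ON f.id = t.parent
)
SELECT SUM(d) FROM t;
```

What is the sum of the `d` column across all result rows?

10

Base: id=11 (n10), parent=7, d 0.
Iteration 1: join on id=7 -> n7 (id 7, parent=3, d 1).
Iteration 2: join on id=3 -> n13 (id 3, parent=2, d 2).
Iteration 3: join on id=2 -> n24 (id 2, parent=1, d 3).
Iteration 4: join on id=1 -> n32 (id 1, parent=NULL, d 4).
Iteration 5: parent is NULL; no match; recursion stops.
SUM(d) = 0 + 1 + 2 + 3 + 4 = 10.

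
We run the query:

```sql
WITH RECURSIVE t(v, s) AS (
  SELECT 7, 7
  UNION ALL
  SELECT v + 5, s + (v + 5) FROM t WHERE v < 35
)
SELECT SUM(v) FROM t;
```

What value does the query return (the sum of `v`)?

Base: v=7, s=7.
Iteration 1: 7 < 35 holds -> v = 7 + 5 = 12, s = 7 + 12 = 19.
Iteration 2: 12 < 35 holds -> v = 12 + 5 = 17, s = 19 + 17 = 36.
Iteration 3: 17 < 35 holds -> v = 17 + 5 = 22, s = 36 + 22 = 58.
Iteration 4: 22 < 35 holds -> v = 22 + 5 = 27, s = 58 + 27 = 85.
Iteration 5: 27 < 35 holds -> v = 27 + 5 = 32, s = 85 + 32 = 117.
Iteration 6: 32 < 35 holds -> v = 32 + 5 = 37, s = 117 + 37 = 154.
Iteration 7: 37 < 35 fails; recursion stops.
SUM(v) = 7 + 12 + 17 + 22 + 27 + 32 + 37 = 154.

154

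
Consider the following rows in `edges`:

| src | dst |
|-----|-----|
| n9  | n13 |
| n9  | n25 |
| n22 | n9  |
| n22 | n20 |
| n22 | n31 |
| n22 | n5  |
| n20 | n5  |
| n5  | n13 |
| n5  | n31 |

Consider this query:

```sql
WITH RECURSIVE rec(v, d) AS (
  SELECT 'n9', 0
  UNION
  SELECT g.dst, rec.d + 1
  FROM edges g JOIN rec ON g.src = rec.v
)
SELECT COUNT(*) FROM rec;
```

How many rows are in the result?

3

Base: (n9, d=0).
Iteration 1: edges from {n9} -> (n13, d=1), (n25, d=1).
Iteration 2: no outgoing edges from {n13,n25}; recursion stops.
Total rows emitted: 3.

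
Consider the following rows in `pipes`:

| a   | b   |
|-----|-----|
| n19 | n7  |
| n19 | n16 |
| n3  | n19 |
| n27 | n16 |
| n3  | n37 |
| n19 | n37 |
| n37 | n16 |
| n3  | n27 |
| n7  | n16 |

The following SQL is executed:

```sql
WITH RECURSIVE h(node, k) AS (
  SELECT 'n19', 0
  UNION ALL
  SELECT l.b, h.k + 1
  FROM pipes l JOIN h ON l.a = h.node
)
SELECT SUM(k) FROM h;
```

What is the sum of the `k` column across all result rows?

Base: (n19, k=0).
Iteration 1: edges from {n19} -> (n16, k=1), (n37, k=1), (n7, k=1).
Iteration 2: edges from {n16,n37,n7} -> (n16, k=2) x2. [UNION ALL keeps all 2 new rows, including repeats]
Iteration 3: no outgoing edges from {n16}; recursion stops.
SUM(k) = 0 + 1 + 1 + 1 + 2 + 2 = 7.

7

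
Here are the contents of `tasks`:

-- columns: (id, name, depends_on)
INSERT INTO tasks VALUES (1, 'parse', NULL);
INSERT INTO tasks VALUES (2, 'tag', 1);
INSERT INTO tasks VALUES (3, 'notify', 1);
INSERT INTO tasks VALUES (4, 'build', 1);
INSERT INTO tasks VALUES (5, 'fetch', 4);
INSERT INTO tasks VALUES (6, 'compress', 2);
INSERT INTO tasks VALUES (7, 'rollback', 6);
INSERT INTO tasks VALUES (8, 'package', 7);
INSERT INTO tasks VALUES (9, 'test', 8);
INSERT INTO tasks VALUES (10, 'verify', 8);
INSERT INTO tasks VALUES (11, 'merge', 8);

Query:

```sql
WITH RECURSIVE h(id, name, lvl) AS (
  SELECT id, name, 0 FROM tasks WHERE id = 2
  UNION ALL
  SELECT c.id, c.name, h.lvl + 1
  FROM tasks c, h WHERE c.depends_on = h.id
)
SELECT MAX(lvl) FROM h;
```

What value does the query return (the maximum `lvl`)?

4

Base: id=2 (tag) at lvl 0.
Iteration 1: rows with depends_on in {2} -> compress (id 6, lvl 1).
Iteration 2: rows with depends_on in {6} -> rollback (id 7, lvl 2).
Iteration 3: rows with depends_on in {7} -> package (id 8, lvl 3).
Iteration 4: rows with depends_on in {8} -> test (id 9, lvl 4), verify (id 10, lvl 4), merge (id 11, lvl 4).
Iteration 5: no rows with depends_on in {9,10,11}; recursion stops.
lvl values: 0, 1, 2, 3, 4, 4, 4; the maximum is 4.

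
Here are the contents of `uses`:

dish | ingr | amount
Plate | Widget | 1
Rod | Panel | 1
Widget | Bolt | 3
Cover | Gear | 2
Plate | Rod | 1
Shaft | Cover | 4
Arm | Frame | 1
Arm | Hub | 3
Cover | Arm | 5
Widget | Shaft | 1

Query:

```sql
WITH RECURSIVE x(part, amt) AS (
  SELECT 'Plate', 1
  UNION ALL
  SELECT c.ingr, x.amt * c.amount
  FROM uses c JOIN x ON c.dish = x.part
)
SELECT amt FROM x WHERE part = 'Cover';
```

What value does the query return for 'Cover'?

4

Base: (Plate, amt=1).
Iteration 1: components of {Plate} -> Rod = 1*1 = 1, Widget = 1*1 = 1.
Iteration 2: components of {Rod,Widget} -> Bolt = 1*3 = 3, Panel = 1*1 = 1, Shaft = 1*1 = 1.
Iteration 3: components of {Bolt,Panel,Shaft} -> Cover = 1*4 = 4.
Iteration 4: components of {Cover} -> Arm = 4*5 = 20, Gear = 4*2 = 8.
Iteration 5: components of {Arm,Gear} -> Frame = 20*1 = 20, Hub = 20*3 = 60.
Iteration 6: no further components; recursion stops.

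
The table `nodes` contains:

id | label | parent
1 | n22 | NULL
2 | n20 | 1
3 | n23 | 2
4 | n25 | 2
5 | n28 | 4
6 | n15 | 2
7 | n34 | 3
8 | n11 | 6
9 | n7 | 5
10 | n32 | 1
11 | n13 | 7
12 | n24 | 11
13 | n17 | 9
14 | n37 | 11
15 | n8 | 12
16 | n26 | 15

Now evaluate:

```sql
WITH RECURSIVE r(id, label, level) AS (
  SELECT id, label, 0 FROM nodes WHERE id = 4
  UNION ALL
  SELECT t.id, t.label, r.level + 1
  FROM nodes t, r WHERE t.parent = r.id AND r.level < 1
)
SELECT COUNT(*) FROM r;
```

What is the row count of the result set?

Base: id=4 (n25) at level 0.
Iteration 1: rows with parent in {4} -> n28 (id 5, level 1).
Iteration 2: level < 1 fails for all current rows; recursion stops.
Total rows emitted: 2.

2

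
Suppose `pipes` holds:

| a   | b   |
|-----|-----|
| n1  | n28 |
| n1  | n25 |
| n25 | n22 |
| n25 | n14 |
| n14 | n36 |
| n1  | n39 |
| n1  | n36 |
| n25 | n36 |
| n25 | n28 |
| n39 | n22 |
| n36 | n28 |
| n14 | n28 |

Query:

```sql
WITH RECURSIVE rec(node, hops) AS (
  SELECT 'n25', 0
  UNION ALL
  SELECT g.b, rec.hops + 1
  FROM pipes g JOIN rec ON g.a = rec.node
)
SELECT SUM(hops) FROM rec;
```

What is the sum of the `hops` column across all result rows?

Base: (n25, hops=0).
Iteration 1: edges from {n25} -> (n14, hops=1), (n22, hops=1), (n28, hops=1), (n36, hops=1).
Iteration 2: edges from {n14,n22,n28,n36} -> (n28, hops=2) x2, (n36, hops=2). [UNION ALL keeps all 3 new rows, including repeats]
Iteration 3: edges from {n28,n36} -> (n28, hops=3).
Iteration 4: no outgoing edges from {n28}; recursion stops.
SUM(hops) = 0 + 1 + 1 + 1 + 1 + 2 + 2 + 2 + 3 = 13.

13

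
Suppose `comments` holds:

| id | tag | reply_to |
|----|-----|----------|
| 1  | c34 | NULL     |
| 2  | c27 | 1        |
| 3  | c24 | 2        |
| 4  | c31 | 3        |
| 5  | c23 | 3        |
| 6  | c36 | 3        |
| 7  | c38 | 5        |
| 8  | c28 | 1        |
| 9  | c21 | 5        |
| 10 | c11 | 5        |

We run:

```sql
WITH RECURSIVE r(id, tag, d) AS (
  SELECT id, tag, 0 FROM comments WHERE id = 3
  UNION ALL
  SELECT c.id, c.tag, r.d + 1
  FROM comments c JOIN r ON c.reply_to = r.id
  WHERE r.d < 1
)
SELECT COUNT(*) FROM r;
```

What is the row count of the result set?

4

Base: id=3 (c24) at d 0.
Iteration 1: rows with reply_to in {3} -> c31 (id 4, d 1), c23 (id 5, d 1), c36 (id 6, d 1).
Iteration 2: d < 1 fails for all current rows; recursion stops.
Total rows emitted: 4.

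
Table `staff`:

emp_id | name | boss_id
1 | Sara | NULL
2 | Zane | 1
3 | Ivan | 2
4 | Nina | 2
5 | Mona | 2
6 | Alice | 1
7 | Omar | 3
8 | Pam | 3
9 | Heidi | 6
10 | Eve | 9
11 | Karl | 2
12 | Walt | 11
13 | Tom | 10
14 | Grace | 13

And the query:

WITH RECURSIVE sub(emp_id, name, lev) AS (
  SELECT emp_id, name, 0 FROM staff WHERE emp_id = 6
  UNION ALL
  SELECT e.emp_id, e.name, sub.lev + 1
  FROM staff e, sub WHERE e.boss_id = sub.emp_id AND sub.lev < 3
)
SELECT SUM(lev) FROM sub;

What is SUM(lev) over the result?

6

Base: emp_id=6 (Alice) at lev 0.
Iteration 1: rows with boss_id in {6} -> Heidi (id 9, lev 1).
Iteration 2: rows with boss_id in {9} -> Eve (id 10, lev 2).
Iteration 3: rows with boss_id in {10} -> Tom (id 13, lev 3).
Iteration 4: lev < 3 fails for all current rows; recursion stops.
SUM(lev) = 0 + 1 + 2 + 3 = 6.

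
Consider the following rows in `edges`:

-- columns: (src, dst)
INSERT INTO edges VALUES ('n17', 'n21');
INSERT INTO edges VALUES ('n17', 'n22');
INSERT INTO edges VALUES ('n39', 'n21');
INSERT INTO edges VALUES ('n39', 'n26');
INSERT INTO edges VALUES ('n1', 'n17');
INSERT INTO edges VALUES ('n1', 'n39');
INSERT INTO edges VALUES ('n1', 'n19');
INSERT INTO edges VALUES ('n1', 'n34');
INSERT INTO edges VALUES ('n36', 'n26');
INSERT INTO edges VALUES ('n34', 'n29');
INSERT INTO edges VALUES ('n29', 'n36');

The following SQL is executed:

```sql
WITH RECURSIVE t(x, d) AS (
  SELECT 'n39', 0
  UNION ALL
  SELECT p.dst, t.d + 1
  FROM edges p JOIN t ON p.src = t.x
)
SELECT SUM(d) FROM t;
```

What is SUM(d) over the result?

Base: (n39, d=0).
Iteration 1: edges from {n39} -> (n21, d=1), (n26, d=1).
Iteration 2: no outgoing edges from {n21,n26}; recursion stops.
SUM(d) = 0 + 1 + 1 = 2.

2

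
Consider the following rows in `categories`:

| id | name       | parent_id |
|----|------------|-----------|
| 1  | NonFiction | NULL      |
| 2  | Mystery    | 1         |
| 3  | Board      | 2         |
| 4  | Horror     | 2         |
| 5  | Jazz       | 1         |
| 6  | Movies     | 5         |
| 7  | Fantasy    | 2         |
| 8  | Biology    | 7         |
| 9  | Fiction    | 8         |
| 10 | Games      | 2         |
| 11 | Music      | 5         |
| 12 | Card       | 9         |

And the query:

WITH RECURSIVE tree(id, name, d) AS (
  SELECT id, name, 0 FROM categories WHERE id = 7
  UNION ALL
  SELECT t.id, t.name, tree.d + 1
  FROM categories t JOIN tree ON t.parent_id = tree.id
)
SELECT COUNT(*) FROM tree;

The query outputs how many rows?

4

Base: id=7 (Fantasy) at d 0.
Iteration 1: rows with parent_id in {7} -> Biology (id 8, d 1).
Iteration 2: rows with parent_id in {8} -> Fiction (id 9, d 2).
Iteration 3: rows with parent_id in {9} -> Card (id 12, d 3).
Iteration 4: no rows with parent_id in {12}; recursion stops.
Total rows emitted: 4.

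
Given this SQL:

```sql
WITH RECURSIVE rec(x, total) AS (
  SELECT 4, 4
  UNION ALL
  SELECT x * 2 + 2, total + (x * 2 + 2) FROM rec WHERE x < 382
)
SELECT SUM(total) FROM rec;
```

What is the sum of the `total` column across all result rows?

1426

Base: x=4, total=4.
Iteration 1: 4 < 382 holds -> x = 4 * 2 + 2 = 10, total = 4 + 10 = 14.
Iteration 2: 10 < 382 holds -> x = 10 * 2 + 2 = 22, total = 14 + 22 = 36.
Iteration 3: 22 < 382 holds -> x = 22 * 2 + 2 = 46, total = 36 + 46 = 82.
Iteration 4: 46 < 382 holds -> x = 46 * 2 + 2 = 94, total = 82 + 94 = 176.
Iteration 5: 94 < 382 holds -> x = 94 * 2 + 2 = 190, total = 176 + 190 = 366.
Iteration 6: 190 < 382 holds -> x = 190 * 2 + 2 = 382, total = 366 + 382 = 748.
Iteration 7: 382 < 382 fails; recursion stops.
SUM(total) = 4 + 14 + 36 + 82 + 176 + 366 + 748 = 1426.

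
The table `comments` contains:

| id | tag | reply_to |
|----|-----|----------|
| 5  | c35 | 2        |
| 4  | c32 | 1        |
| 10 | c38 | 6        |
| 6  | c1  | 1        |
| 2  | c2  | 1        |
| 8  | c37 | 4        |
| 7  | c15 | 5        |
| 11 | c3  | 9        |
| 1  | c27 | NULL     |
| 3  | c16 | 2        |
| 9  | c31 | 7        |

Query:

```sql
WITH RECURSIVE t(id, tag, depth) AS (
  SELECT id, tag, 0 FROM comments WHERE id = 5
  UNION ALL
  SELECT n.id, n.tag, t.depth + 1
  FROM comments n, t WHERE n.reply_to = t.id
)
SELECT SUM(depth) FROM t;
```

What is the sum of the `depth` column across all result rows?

6

Base: id=5 (c35) at depth 0.
Iteration 1: rows with reply_to in {5} -> c15 (id 7, depth 1).
Iteration 2: rows with reply_to in {7} -> c31 (id 9, depth 2).
Iteration 3: rows with reply_to in {9} -> c3 (id 11, depth 3).
Iteration 4: no rows with reply_to in {11}; recursion stops.
SUM(depth) = 0 + 1 + 2 + 3 = 6.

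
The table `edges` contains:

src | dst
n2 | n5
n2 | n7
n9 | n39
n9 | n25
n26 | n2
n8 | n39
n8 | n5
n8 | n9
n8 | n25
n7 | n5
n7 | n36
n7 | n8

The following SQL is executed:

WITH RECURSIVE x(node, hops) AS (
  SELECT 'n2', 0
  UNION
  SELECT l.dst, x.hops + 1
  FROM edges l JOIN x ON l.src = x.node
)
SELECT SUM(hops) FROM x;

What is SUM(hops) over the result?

Base: (n2, hops=0).
Iteration 1: edges from {n2} -> (n5, hops=1), (n7, hops=1).
Iteration 2: edges from {n5,n7} -> (n36, hops=2), (n5, hops=2), (n8, hops=2).
Iteration 3: edges from {n36,n5,n8} -> (n25, hops=3), (n39, hops=3), (n5, hops=3), (n9, hops=3).
Iteration 4: edges from {n25,n39,n5,n9} -> (n25, hops=4), (n39, hops=4).
Iteration 5: no outgoing edges from {n25,n39}; recursion stops.
SUM(hops) = 0 + 1 + 1 + 2 + 2 + 2 + 3 + 3 + 3 + 3 + 4 + 4 = 28.

28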